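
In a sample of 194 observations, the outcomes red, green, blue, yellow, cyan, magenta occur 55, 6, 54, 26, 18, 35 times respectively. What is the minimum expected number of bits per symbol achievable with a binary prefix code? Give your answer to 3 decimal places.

Probabilities are the counts divided by 194.
Repeatedly combine the two least-probable nodes; the expected code length is the sum of the merged weights.
merge 3/97 + 9/97 → 12/97
merge 12/97 + 13/97 → 25/97
merge 35/194 + 25/97 → 85/194
merge 27/97 + 55/194 → 109/194
merge 85/194 + 109/194 → 1
L = 12/97 + 25/97 + 85/194 + 109/194 + 1 = 231/97 ≈ 2.381 bits/symbol.

2.381 bits/symbol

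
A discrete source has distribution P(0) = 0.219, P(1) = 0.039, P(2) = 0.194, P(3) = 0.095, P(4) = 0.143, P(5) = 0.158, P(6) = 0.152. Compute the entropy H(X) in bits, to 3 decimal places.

2.679 bits

H = −Σ pᵢ log₂ pᵢ.
−0.219·log₂(0.219) = 0.4798
−0.039·log₂(0.039) = 0.1825
−0.194·log₂(0.194) = 0.4590
−0.095·log₂(0.095) = 0.3226
−0.143·log₂(0.143) = 0.4012
−0.158·log₂(0.158) = 0.4206
−0.152·log₂(0.152) = 0.4131
Sum ≈ 2.6789 → 2.679 bits.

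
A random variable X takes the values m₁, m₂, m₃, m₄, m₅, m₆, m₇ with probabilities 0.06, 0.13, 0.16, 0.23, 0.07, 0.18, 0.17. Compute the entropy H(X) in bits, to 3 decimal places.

H = −Σ pᵢ log₂ pᵢ.
−0.06·log₂(0.06) = 0.2435
−0.13·log₂(0.13) = 0.3826
−0.16·log₂(0.16) = 0.4230
−0.23·log₂(0.23) = 0.4877
−0.07·log₂(0.07) = 0.2686
−0.18·log₂(0.18) = 0.4453
−0.17·log₂(0.17) = 0.4346
Sum ≈ 2.6853 → 2.685 bits.

2.685 bits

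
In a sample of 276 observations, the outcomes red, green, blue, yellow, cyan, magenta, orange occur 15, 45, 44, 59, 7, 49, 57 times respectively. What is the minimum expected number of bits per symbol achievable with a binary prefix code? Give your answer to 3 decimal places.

Probabilities are the counts divided by 276.
Repeatedly combine the two least-probable nodes; the expected code length is the sum of the merged weights.
merge 7/276 + 5/92 → 11/138
merge 11/138 + 11/69 → 11/46
merge 15/92 + 49/276 → 47/138
merge 19/92 + 59/276 → 29/69
merge 11/46 + 47/138 → 40/69
merge 29/69 + 40/69 → 1
L = 11/138 + 11/46 + 47/138 + 29/69 + 40/69 + 1 = 367/138 ≈ 2.659 bits/symbol.

2.659 bits/symbol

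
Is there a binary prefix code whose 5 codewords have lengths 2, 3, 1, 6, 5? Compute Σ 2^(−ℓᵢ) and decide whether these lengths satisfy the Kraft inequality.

0.921875; yes

With common denominator 2^6 = 64: Σ 2^(−ℓᵢ) = 16/64 + 8/64 + 32/64 + 1/64 + 2/64 = 59/64 = 0.921875.
Kraft's inequality requires Σ ≤ 1; here Σ = 0.921875 ≤ 1, so such a prefix code exists.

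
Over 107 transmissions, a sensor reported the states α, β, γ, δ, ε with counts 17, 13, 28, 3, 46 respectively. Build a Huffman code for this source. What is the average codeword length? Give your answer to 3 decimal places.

2.028 bits/symbol

Probabilities are the counts divided by 107.
Repeatedly combine the two least-probable nodes; the expected code length is the sum of the merged weights.
merge 3/107 + 13/107 → 16/107
merge 16/107 + 17/107 → 33/107
merge 28/107 + 33/107 → 61/107
merge 46/107 + 61/107 → 1
L = 16/107 + 33/107 + 61/107 + 1 = 217/107 ≈ 2.028 bits/symbol.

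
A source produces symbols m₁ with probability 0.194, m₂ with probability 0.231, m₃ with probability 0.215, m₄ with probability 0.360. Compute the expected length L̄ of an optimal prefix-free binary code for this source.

2 bits/symbol

Repeatedly combine the two least-probable nodes; the expected code length is the sum of the merged weights.
merge 97/500 + 43/200 → 409/1000
merge 231/1000 + 9/25 → 591/1000
merge 409/1000 + 591/1000 → 1
L = 409/1000 + 591/1000 + 1 = 2 bits/symbol.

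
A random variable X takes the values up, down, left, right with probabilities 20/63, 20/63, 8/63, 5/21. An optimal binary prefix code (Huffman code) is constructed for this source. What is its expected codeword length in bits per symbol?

Repeatedly combine the two least-probable nodes; the expected code length is the sum of the merged weights.
merge 8/63 + 5/21 → 23/63
merge 20/63 + 20/63 → 40/63
merge 23/63 + 40/63 → 1
L = 23/63 + 40/63 + 1 = 2 bits/symbol.

2 bits/symbol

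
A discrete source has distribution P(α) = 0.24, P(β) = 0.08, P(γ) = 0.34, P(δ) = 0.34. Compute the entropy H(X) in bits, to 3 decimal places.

H = −Σ pᵢ log₂ pᵢ.
−0.24·log₂(0.24) = 0.4941
−0.08·log₂(0.08) = 0.2915
−0.34·log₂(0.34) = 0.5292
−0.34·log₂(0.34) = 0.5292
Sum ≈ 1.8440 → 1.844 bits.

1.844 bits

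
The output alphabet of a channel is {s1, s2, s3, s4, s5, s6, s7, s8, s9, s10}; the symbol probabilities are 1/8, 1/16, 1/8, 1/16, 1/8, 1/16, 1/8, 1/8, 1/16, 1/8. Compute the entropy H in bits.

Each probability is a power of 1/2, so log₂(1/p) is an integer.
H = Σ p·log₂(1/p) = 1/8·3 + 1/16·4 + 1/8·3 + 1/16·4 + 1/8·3 + 1/16·4 + 1/8·3 + 1/8·3 + 1/16·4 + 1/8·3 = 3.25 bits.

3.25 bits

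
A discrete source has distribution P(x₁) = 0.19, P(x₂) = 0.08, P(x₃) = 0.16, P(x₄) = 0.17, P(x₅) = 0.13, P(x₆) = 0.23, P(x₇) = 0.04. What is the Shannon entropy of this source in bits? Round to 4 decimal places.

H = −Σ pᵢ log₂ pᵢ.
−0.19·log₂(0.19) = 0.4552
−0.08·log₂(0.08) = 0.2915
−0.16·log₂(0.16) = 0.4230
−0.17·log₂(0.17) = 0.4346
−0.13·log₂(0.13) = 0.3826
−0.23·log₂(0.23) = 0.4877
−0.04·log₂(0.04) = 0.1858
Sum ≈ 2.6604 → 2.6604 bits.

2.6604 bits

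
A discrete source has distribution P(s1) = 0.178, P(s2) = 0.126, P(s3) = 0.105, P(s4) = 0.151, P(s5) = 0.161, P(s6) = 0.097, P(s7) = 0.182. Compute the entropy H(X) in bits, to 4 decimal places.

2.7711 bits

H = −Σ pᵢ log₂ pᵢ.
−0.178·log₂(0.178) = 0.4432
−0.126·log₂(0.126) = 0.3766
−0.105·log₂(0.105) = 0.3414
−0.151·log₂(0.151) = 0.4118
−0.161·log₂(0.161) = 0.4242
−0.097·log₂(0.097) = 0.3265
−0.182·log₂(0.182) = 0.4474
Sum ≈ 2.7711 → 2.7711 bits.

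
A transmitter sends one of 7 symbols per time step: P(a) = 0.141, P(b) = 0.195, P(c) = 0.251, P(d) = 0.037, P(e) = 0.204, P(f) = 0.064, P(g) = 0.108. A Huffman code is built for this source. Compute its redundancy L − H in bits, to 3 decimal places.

0.043 bits

Entropy H = −Σ p log₂ p ≈ 2.6034 bits.
Huffman merges: 37/1000+8/125→101/1000; 101/1000+27/250→209/1000; 141/1000+39/200→42/125; 51/250+209/1000→413/1000; 251/1000+42/125→587/1000; 413/1000+587/1000→1. L = 1323/500 ≈ 2.6460.
L − H = 2.6460 − 2.6034 = 0.043 bits.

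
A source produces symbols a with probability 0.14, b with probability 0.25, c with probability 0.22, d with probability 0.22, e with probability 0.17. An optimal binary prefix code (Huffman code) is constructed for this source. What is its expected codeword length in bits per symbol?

2.31 bits/symbol

Repeatedly combine the two least-probable nodes; the expected code length is the sum of the merged weights.
merge 7/50 + 17/100 → 31/100
merge 11/50 + 11/50 → 11/25
merge 1/4 + 31/100 → 14/25
merge 11/25 + 14/25 → 1
L = 31/100 + 11/25 + 14/25 + 1 = 231/100 = 2.31 bits/symbol.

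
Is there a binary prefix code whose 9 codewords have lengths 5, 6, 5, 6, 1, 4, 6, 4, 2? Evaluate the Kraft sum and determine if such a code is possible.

0.984375; yes

With common denominator 2^6 = 64: Σ 2^(−ℓᵢ) = 2/64 + 1/64 + 2/64 + 1/64 + 32/64 + 4/64 + 1/64 + 4/64 + 16/64 = 63/64 = 0.984375.
Kraft's inequality requires Σ ≤ 1; here Σ = 0.984375 ≤ 1, so such a prefix code exists.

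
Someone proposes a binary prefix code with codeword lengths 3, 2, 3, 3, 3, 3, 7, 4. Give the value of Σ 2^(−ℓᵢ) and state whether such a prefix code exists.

With common denominator 2^7 = 128: Σ 2^(−ℓᵢ) = 16/128 + 32/128 + 16/128 + 16/128 + 16/128 + 16/128 + 1/128 + 8/128 = 121/128 = 0.9453125.
Kraft's inequality requires Σ ≤ 1; here Σ = 0.9453125 ≤ 1, so such a prefix code exists.

0.9453125; yes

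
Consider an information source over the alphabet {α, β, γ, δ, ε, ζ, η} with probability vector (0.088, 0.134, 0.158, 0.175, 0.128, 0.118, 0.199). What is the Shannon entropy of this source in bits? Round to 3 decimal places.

H = −Σ pᵢ log₂ pᵢ.
−0.088·log₂(0.088) = 0.3086
−0.134·log₂(0.134) = 0.3886
−0.158·log₂(0.158) = 0.4206
−0.175·log₂(0.175) = 0.4401
−0.128·log₂(0.128) = 0.3796
−0.118·log₂(0.118) = 0.3638
−0.199·log₂(0.199) = 0.4635
Sum ≈ 2.7647 → 2.765 bits.

2.765 bits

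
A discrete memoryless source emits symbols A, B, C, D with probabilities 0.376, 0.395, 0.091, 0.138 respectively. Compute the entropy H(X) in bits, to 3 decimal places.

H = −Σ pᵢ log₂ pᵢ.
−0.376·log₂(0.376) = 0.5306
−0.395·log₂(0.395) = 0.5293
−0.091·log₂(0.091) = 0.3147
−0.138·log₂(0.138) = 0.3943
Sum ≈ 1.7689 → 1.769 bits.

1.769 bits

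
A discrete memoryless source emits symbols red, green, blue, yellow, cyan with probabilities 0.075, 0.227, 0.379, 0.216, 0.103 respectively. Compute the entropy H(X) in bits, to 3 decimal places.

2.112 bits

H = −Σ pᵢ log₂ pᵢ.
−0.075·log₂(0.075) = 0.2803
−0.227·log₂(0.227) = 0.4856
−0.379·log₂(0.379) = 0.5305
−0.216·log₂(0.216) = 0.4776
−0.103·log₂(0.103) = 0.3378
Sum ≈ 2.1117 → 2.112 bits.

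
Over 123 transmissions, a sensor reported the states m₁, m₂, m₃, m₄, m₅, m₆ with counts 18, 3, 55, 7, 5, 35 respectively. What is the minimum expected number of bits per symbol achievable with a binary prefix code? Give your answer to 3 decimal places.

Probabilities are the counts divided by 123.
Repeatedly combine the two least-probable nodes; the expected code length is the sum of the merged weights.
merge 1/41 + 5/123 → 8/123
merge 7/123 + 8/123 → 5/41
merge 5/41 + 6/41 → 11/41
merge 11/41 + 35/123 → 68/123
merge 55/123 + 68/123 → 1
L = 8/123 + 5/41 + 11/41 + 68/123 + 1 = 247/123 ≈ 2.008 bits/symbol.

2.008 bits/symbol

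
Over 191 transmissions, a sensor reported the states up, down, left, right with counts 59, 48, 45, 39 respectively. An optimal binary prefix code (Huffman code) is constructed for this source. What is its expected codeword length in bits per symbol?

2 bits/symbol

Probabilities are the counts divided by 191.
Repeatedly combine the two least-probable nodes; the expected code length is the sum of the merged weights.
merge 39/191 + 45/191 → 84/191
merge 48/191 + 59/191 → 107/191
merge 84/191 + 107/191 → 1
L = 84/191 + 107/191 + 1 = 2 bits/symbol.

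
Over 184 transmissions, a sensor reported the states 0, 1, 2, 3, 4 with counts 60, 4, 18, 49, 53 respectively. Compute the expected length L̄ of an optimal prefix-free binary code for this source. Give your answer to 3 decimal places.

2.120 bits/symbol

Probabilities are the counts divided by 184.
Repeatedly combine the two least-probable nodes; the expected code length is the sum of the merged weights.
merge 1/46 + 9/92 → 11/92
merge 11/92 + 49/184 → 71/184
merge 53/184 + 15/46 → 113/184
merge 71/184 + 113/184 → 1
L = 11/92 + 71/184 + 113/184 + 1 = 195/92 ≈ 2.120 bits/symbol.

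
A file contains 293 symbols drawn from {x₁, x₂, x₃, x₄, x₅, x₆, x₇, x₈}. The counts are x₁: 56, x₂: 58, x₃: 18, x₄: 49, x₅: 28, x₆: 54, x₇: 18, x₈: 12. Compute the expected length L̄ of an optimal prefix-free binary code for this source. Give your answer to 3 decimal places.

Probabilities are the counts divided by 293.
Repeatedly combine the two least-probable nodes; the expected code length is the sum of the merged weights.
merge 12/293 + 18/293 → 30/293
merge 18/293 + 28/293 → 46/293
merge 30/293 + 46/293 → 76/293
merge 49/293 + 54/293 → 103/293
merge 56/293 + 58/293 → 114/293
merge 76/293 + 103/293 → 179/293
merge 114/293 + 179/293 → 1
L = 30/293 + 46/293 + 76/293 + 103/293 + 114/293 + 179/293 + 1 = 841/293 ≈ 2.870 bits/symbol.

2.870 bits/symbol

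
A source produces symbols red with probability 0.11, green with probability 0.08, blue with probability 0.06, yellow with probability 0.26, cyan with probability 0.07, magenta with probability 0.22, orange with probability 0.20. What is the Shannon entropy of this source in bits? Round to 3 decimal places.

2.604 bits

H = −Σ pᵢ log₂ pᵢ.
−0.11·log₂(0.11) = 0.3503
−0.08·log₂(0.08) = 0.2915
−0.06·log₂(0.06) = 0.2435
−0.26·log₂(0.26) = 0.5053
−0.07·log₂(0.07) = 0.2686
−0.22·log₂(0.22) = 0.4806
−0.20·log₂(0.20) = 0.4644
Sum ≈ 2.6041 → 2.604 bits.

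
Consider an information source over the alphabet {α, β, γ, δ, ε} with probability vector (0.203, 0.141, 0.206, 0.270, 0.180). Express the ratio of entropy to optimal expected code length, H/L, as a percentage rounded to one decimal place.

98.7%

Entropy H = −Σ p log₂ p ≈ 2.2904 bits.
Huffman merges: 141/1000+9/50→321/1000; 203/1000+103/500→409/1000; 27/100+321/1000→591/1000; 409/1000+591/1000→1. L = 2321/1000 ≈ 2.3210.
Efficiency = H/L = 2.2904/2.3210 = 98.7%.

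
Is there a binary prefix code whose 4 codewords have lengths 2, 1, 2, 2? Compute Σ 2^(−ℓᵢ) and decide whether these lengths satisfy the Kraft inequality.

1.25; no

With common denominator 2^2 = 4: Σ 2^(−ℓᵢ) = 1/4 + 2/4 + 1/4 + 1/4 = 5/4 = 1.25.
Kraft's inequality requires Σ ≤ 1; here Σ = 1.25 > 1, so no such prefix code exists.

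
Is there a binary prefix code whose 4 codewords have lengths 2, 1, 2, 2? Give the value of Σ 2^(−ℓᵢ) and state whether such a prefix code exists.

1.25; no

With common denominator 2^2 = 4: Σ 2^(−ℓᵢ) = 1/4 + 2/4 + 1/4 + 1/4 = 5/4 = 1.25.
Kraft's inequality requires Σ ≤ 1; here Σ = 1.25 > 1, so no such prefix code exists.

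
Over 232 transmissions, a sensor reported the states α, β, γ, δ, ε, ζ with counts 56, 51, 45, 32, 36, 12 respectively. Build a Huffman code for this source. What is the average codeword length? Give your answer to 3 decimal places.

2.534 bits/symbol

Probabilities are the counts divided by 232.
Repeatedly combine the two least-probable nodes; the expected code length is the sum of the merged weights.
merge 3/58 + 4/29 → 11/58
merge 9/58 + 11/58 → 10/29
merge 45/232 + 51/232 → 12/29
merge 7/29 + 10/29 → 17/29
merge 12/29 + 17/29 → 1
L = 11/58 + 10/29 + 12/29 + 17/29 + 1 = 147/58 ≈ 2.534 bits/symbol.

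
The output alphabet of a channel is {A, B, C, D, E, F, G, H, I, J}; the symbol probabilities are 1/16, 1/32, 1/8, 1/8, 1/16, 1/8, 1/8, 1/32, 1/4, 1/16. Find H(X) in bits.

Each probability is a power of 1/2, so log₂(1/p) is an integer.
H = Σ p·log₂(1/p) = 1/16·4 + 1/32·5 + 1/8·3 + 1/8·3 + 1/16·4 + 1/8·3 + 1/8·3 + 1/32·5 + 1/4·2 + 1/16·4 = 3.0625 bits.

3.0625 bits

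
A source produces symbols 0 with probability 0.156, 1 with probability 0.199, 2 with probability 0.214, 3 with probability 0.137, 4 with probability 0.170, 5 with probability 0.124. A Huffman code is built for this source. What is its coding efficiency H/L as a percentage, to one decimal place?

Entropy H = −Σ p log₂ p ≈ 2.5586 bits.
Huffman merges: 31/250+137/1000→261/1000; 39/250+17/100→163/500; 199/1000+107/500→413/1000; 261/1000+163/500→587/1000; 413/1000+587/1000→1. L = 2587/1000 ≈ 2.5870.
Efficiency = H/L = 2.5586/2.5870 = 98.9%.

98.9%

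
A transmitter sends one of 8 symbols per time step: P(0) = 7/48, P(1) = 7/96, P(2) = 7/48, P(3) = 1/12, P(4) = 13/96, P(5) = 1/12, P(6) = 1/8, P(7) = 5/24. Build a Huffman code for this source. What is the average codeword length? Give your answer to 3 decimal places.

Repeatedly combine the two least-probable nodes; the expected code length is the sum of the merged weights.
merge 7/96 + 1/12 → 5/32
merge 1/12 + 1/8 → 5/24
merge 13/96 + 7/48 → 9/32
merge 7/48 + 5/32 → 29/96
merge 5/24 + 5/24 → 5/12
merge 9/32 + 29/96 → 7/12
merge 5/12 + 7/12 → 1
L = 5/32 + 5/24 + 9/32 + 29/96 + 5/12 + 7/12 + 1 = 283/96 ≈ 2.948 bits/symbol.

2.948 bits/symbol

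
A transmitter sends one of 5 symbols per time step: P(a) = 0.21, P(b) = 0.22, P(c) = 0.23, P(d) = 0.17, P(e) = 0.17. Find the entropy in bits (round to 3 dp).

2.310 bits

H = −Σ pᵢ log₂ pᵢ.
−0.21·log₂(0.21) = 0.4728
−0.22·log₂(0.22) = 0.4806
−0.23·log₂(0.23) = 0.4877
−0.17·log₂(0.17) = 0.4346
−0.17·log₂(0.17) = 0.4346
Sum ≈ 2.3102 → 2.310 bits.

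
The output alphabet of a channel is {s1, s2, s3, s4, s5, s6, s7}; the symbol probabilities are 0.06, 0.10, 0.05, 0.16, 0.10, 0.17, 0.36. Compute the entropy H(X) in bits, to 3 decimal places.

2.512 bits

H = −Σ pᵢ log₂ pᵢ.
−0.06·log₂(0.06) = 0.2435
−0.10·log₂(0.10) = 0.3322
−0.05·log₂(0.05) = 0.2161
−0.16·log₂(0.16) = 0.4230
−0.10·log₂(0.10) = 0.3322
−0.17·log₂(0.17) = 0.4346
−0.36·log₂(0.36) = 0.5306
Sum ≈ 2.5122 → 2.512 bits.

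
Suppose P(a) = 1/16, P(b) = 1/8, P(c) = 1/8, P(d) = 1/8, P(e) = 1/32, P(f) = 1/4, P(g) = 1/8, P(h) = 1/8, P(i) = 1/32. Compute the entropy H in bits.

Each probability is a power of 1/2, so log₂(1/p) is an integer.
H = Σ p·log₂(1/p) = 1/16·4 + 1/8·3 + 1/8·3 + 1/8·3 + 1/32·5 + 1/4·2 + 1/8·3 + 1/8·3 + 1/32·5 = 2.9375 bits.

2.9375 bits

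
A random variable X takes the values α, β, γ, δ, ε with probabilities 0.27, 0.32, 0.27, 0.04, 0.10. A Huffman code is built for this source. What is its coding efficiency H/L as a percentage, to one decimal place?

96.4%

Entropy H = −Σ p log₂ p ≈ 2.0640 bits.
Huffman merges: 1/25+1/10→7/50; 7/50+27/100→41/100; 27/100+8/25→59/100; 41/100+59/100→1. L = 107/50 ≈ 2.1400.
Efficiency = H/L = 2.0640/2.1400 = 96.4%.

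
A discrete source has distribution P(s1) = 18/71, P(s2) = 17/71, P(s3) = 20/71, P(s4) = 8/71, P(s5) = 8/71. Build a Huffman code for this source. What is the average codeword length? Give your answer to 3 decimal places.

Repeatedly combine the two least-probable nodes; the expected code length is the sum of the merged weights.
merge 8/71 + 8/71 → 16/71
merge 16/71 + 17/71 → 33/71
merge 18/71 + 20/71 → 38/71
merge 33/71 + 38/71 → 1
L = 16/71 + 33/71 + 38/71 + 1 = 158/71 ≈ 2.225 bits/symbol.

2.225 bits/symbol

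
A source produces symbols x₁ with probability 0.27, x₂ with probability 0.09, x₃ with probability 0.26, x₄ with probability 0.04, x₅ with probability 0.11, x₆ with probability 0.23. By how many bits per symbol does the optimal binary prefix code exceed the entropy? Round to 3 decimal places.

0.018 bits

Entropy H = −Σ p log₂ p ≈ 2.3517 bits.
Huffman merges: 1/25+9/100→13/100; 11/100+13/100→6/25; 23/100+6/25→47/100; 13/50+27/100→53/100; 47/100+53/100→1. L = 237/100 ≈ 2.3700.
L − H = 2.3700 − 2.3517 = 0.018 bits.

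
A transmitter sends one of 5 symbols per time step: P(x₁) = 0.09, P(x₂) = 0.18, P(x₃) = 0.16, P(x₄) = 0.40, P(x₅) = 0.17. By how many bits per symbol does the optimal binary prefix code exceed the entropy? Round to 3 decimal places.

Entropy H = −Σ p log₂ p ≈ 2.1443 bits.
Huffman merges: 9/100+4/25→1/4; 17/100+9/50→7/20; 1/4+7/20→3/5; 2/5+3/5→1. L = 11/5 ≈ 2.2000.
L − H = 2.2000 − 2.1443 = 0.056 bits.

0.056 bits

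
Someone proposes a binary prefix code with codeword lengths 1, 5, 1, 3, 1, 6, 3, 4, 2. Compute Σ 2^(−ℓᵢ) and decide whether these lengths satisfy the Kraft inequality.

With common denominator 2^6 = 64: Σ 2^(−ℓᵢ) = 32/64 + 2/64 + 32/64 + 8/64 + 32/64 + 1/64 + 8/64 + 4/64 + 16/64 = 135/64 = 2.109375.
Kraft's inequality requires Σ ≤ 1; here Σ = 2.109375 > 1, so no such prefix code exists.

2.109375; no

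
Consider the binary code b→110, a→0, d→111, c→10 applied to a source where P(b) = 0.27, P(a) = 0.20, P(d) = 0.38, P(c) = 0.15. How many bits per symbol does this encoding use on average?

L̄ = Σ pᵢ·ℓᵢ = 0.27·3 + 0.20·1 + 0.38·3 + 0.15·2 = 2.45 bits/symbol.

2.45 bits/symbol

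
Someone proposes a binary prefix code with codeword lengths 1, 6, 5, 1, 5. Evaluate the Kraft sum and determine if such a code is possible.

With common denominator 2^6 = 64: Σ 2^(−ℓᵢ) = 32/64 + 1/64 + 2/64 + 32/64 + 2/64 = 69/64 = 1.078125.
Kraft's inequality requires Σ ≤ 1; here Σ = 1.078125 > 1, so no such prefix code exists.

1.078125; no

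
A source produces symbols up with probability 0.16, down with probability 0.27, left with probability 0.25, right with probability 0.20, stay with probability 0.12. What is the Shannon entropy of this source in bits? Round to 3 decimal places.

2.264 bits

H = −Σ pᵢ log₂ pᵢ.
−0.16·log₂(0.16) = 0.4230
−0.27·log₂(0.27) = 0.5100
−0.25·log₂(0.25) = 0.5000
−0.20·log₂(0.20) = 0.4644
−0.12·log₂(0.12) = 0.3671
Sum ≈ 2.2645 → 2.264 bits.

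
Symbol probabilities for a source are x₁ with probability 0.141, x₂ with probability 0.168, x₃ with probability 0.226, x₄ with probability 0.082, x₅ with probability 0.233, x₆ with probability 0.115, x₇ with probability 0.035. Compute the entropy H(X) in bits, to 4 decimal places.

H = −Σ pᵢ log₂ pᵢ.
−0.141·log₂(0.141) = 0.3985
−0.168·log₂(0.168) = 0.4323
−0.226·log₂(0.226) = 0.4849
−0.082·log₂(0.082) = 0.2959
−0.233·log₂(0.233) = 0.4897
−0.115·log₂(0.115) = 0.3588
−0.035·log₂(0.035) = 0.1693
Sum ≈ 2.6294 → 2.6294 bits.

2.6294 bits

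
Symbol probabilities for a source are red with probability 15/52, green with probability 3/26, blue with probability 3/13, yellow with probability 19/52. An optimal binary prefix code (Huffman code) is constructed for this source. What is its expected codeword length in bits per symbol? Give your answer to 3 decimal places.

Repeatedly combine the two least-probable nodes; the expected code length is the sum of the merged weights.
merge 3/26 + 3/13 → 9/26
merge 15/52 + 9/26 → 33/52
merge 19/52 + 33/52 → 1
L = 9/26 + 33/52 + 1 = 103/52 ≈ 1.981 bits/symbol.

1.981 bits/symbol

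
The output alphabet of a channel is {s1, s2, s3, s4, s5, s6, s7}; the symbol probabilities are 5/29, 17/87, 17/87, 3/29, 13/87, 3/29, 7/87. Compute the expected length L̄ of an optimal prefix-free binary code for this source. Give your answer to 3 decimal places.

Repeatedly combine the two least-probable nodes; the expected code length is the sum of the merged weights.
merge 7/87 + 3/29 → 16/87
merge 3/29 + 13/87 → 22/87
merge 5/29 + 16/87 → 31/87
merge 17/87 + 17/87 → 34/87
merge 22/87 + 31/87 → 53/87
merge 34/87 + 53/87 → 1
L = 16/87 + 22/87 + 31/87 + 34/87 + 53/87 + 1 = 81/29 ≈ 2.793 bits/symbol.

2.793 bits/symbol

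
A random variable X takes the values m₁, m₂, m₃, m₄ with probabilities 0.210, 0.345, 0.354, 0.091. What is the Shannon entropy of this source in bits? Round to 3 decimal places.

H = −Σ pᵢ log₂ pᵢ.
−0.210·log₂(0.210) = 0.4728
−0.345·log₂(0.345) = 0.5297
−0.354·log₂(0.354) = 0.5304
−0.091·log₂(0.091) = 0.3147
Sum ≈ 1.8475 → 1.848 bits.

1.848 bits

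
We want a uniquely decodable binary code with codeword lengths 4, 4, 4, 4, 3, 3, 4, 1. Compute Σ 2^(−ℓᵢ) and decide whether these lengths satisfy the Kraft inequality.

With common denominator 2^4 = 16: Σ 2^(−ℓᵢ) = 1/16 + 1/16 + 1/16 + 1/16 + 2/16 + 2/16 + 1/16 + 8/16 = 17/16 = 1.0625.
Kraft's inequality requires Σ ≤ 1; here Σ = 1.0625 > 1, so no such prefix code exists.

1.0625; no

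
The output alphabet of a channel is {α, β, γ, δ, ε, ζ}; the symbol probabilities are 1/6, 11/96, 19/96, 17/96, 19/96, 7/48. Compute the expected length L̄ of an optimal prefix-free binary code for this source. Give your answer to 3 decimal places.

2.604 bits/symbol

Repeatedly combine the two least-probable nodes; the expected code length is the sum of the merged weights.
merge 11/96 + 7/48 → 25/96
merge 1/6 + 17/96 → 11/32
merge 19/96 + 19/96 → 19/48
merge 25/96 + 11/32 → 29/48
merge 19/48 + 29/48 → 1
L = 25/96 + 11/32 + 19/48 + 29/48 + 1 = 125/48 ≈ 2.604 bits/symbol.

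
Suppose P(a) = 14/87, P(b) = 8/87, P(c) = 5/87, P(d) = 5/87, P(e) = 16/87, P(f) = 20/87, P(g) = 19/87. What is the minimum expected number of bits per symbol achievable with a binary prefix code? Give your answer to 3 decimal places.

Repeatedly combine the two least-probable nodes; the expected code length is the sum of the merged weights.
merge 5/87 + 5/87 → 10/87
merge 8/87 + 10/87 → 6/29
merge 14/87 + 16/87 → 10/29
merge 6/29 + 19/87 → 37/87
merge 20/87 + 10/29 → 50/87
merge 37/87 + 50/87 → 1
L = 10/87 + 6/29 + 10/29 + 37/87 + 50/87 + 1 = 8/3 ≈ 2.667 bits/symbol.

2.667 bits/symbol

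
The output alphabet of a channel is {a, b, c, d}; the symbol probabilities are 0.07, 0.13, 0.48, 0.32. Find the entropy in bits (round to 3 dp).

H = −Σ pᵢ log₂ pᵢ.
−0.07·log₂(0.07) = 0.2686
−0.13·log₂(0.13) = 0.3826
−0.48·log₂(0.48) = 0.5083
−0.32·log₂(0.32) = 0.5260
Sum ≈ 1.6855 → 1.686 bits.

1.686 bits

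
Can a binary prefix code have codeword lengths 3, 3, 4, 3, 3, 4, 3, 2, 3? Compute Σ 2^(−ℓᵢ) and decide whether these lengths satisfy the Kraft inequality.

With common denominator 2^4 = 16: Σ 2^(−ℓᵢ) = 2/16 + 2/16 + 1/16 + 2/16 + 2/16 + 1/16 + 2/16 + 4/16 + 2/16 = 18/16 = 1.125.
Kraft's inequality requires Σ ≤ 1; here Σ = 1.125 > 1, so no such prefix code exists.

1.125; no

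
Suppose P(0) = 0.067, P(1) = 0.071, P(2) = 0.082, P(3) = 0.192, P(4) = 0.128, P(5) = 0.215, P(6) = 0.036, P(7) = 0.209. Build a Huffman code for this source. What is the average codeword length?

2.832 bits/symbol

Repeatedly combine the two least-probable nodes; the expected code length is the sum of the merged weights.
merge 9/250 + 67/1000 → 103/1000
merge 71/1000 + 41/500 → 153/1000
merge 103/1000 + 16/125 → 231/1000
merge 153/1000 + 24/125 → 69/200
merge 209/1000 + 43/200 → 53/125
merge 231/1000 + 69/200 → 72/125
merge 53/125 + 72/125 → 1
L = 103/1000 + 153/1000 + 231/1000 + 69/200 + 53/125 + 72/125 + 1 = 354/125 = 2.832 bits/symbol.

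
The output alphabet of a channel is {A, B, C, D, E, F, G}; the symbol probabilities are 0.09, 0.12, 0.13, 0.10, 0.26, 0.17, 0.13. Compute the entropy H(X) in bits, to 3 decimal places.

2.717 bits

H = −Σ pᵢ log₂ pᵢ.
−0.09·log₂(0.09) = 0.3127
−0.12·log₂(0.12) = 0.3671
−0.13·log₂(0.13) = 0.3826
−0.10·log₂(0.10) = 0.3322
−0.26·log₂(0.26) = 0.5053
−0.17·log₂(0.17) = 0.4346
−0.13·log₂(0.13) = 0.3826
Sum ≈ 2.7171 → 2.717 bits.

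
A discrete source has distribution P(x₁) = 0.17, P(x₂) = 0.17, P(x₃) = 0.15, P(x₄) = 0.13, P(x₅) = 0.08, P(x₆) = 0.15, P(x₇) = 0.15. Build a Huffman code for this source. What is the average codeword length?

Repeatedly combine the two least-probable nodes; the expected code length is the sum of the merged weights.
merge 2/25 + 13/100 → 21/100
merge 3/20 + 3/20 → 3/10
merge 3/20 + 17/100 → 8/25
merge 17/100 + 21/100 → 19/50
merge 3/10 + 8/25 → 31/50
merge 19/50 + 31/50 → 1
L = 21/100 + 3/10 + 8/25 + 19/50 + 31/50 + 1 = 283/100 = 2.83 bits/symbol.

2.83 bits/symbol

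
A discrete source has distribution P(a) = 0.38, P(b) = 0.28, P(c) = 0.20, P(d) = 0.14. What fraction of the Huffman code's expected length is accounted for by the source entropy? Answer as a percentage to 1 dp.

97.3%

Entropy H = −Σ p log₂ p ≈ 1.9062 bits.
Huffman merges: 7/50+1/5→17/50; 7/25+17/50→31/50; 19/50+31/50→1. L = 49/25 ≈ 1.9600.
Efficiency = H/L = 1.9062/1.9600 = 97.3%.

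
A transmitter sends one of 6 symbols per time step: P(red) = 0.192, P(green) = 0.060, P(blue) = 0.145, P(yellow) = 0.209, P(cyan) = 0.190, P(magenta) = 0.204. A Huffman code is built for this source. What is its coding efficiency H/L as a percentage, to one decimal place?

96.6%

Entropy H = −Σ p log₂ p ≈ 2.4997 bits.
Huffman merges: 3/50+29/200→41/200; 19/100+24/125→191/500; 51/250+41/200→409/1000; 209/1000+191/500→591/1000; 409/1000+591/1000→1. L = 2587/1000 ≈ 2.5870.
Efficiency = H/L = 2.4997/2.5870 = 96.6%.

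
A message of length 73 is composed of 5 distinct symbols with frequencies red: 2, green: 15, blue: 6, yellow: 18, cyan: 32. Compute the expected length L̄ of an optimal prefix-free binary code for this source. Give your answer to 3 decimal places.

1.986 bits/symbol

Probabilities are the counts divided by 73.
Repeatedly combine the two least-probable nodes; the expected code length is the sum of the merged weights.
merge 2/73 + 6/73 → 8/73
merge 8/73 + 15/73 → 23/73
merge 18/73 + 23/73 → 41/73
merge 32/73 + 41/73 → 1
L = 8/73 + 23/73 + 41/73 + 1 = 145/73 ≈ 1.986 bits/symbol.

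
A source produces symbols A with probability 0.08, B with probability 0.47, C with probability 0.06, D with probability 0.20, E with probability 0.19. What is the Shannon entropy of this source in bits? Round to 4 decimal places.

H = −Σ pᵢ log₂ pᵢ.
−0.08·log₂(0.08) = 0.2915
−0.47·log₂(0.47) = 0.5120
−0.06·log₂(0.06) = 0.2435
−0.20·log₂(0.20) = 0.4644
−0.19·log₂(0.19) = 0.4552
Sum ≈ 1.9666 → 1.9666 bits.

1.9666 bits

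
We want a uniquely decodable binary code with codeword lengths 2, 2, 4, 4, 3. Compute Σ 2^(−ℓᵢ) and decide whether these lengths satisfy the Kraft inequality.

With common denominator 2^4 = 16: Σ 2^(−ℓᵢ) = 4/16 + 4/16 + 1/16 + 1/16 + 2/16 = 12/16 = 0.75.
Kraft's inequality requires Σ ≤ 1; here Σ = 0.75 ≤ 1, so such a prefix code exists.

0.75; yes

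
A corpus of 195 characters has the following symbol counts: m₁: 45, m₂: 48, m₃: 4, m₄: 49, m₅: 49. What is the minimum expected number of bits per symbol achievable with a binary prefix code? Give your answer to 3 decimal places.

2.251 bits/symbol

Probabilities are the counts divided by 195.
Repeatedly combine the two least-probable nodes; the expected code length is the sum of the merged weights.
merge 4/195 + 3/13 → 49/195
merge 16/65 + 49/195 → 97/195
merge 49/195 + 49/195 → 98/195
merge 97/195 + 98/195 → 1
L = 49/195 + 97/195 + 98/195 + 1 = 439/195 ≈ 2.251 bits/symbol.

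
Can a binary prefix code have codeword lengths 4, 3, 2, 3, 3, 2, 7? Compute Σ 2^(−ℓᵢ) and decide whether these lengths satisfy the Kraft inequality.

0.9453125; yes

With common denominator 2^7 = 128: Σ 2^(−ℓᵢ) = 8/128 + 16/128 + 32/128 + 16/128 + 16/128 + 32/128 + 1/128 = 121/128 = 0.9453125.
Kraft's inequality requires Σ ≤ 1; here Σ = 0.9453125 ≤ 1, so such a prefix code exists.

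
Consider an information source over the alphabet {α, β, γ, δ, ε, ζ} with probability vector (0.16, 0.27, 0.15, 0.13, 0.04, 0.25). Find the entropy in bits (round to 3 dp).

H = −Σ pᵢ log₂ pᵢ.
−0.16·log₂(0.16) = 0.4230
−0.27·log₂(0.27) = 0.5100
−0.15·log₂(0.15) = 0.4105
−0.13·log₂(0.13) = 0.3826
−0.04·log₂(0.04) = 0.1858
−0.25·log₂(0.25) = 0.5000
Sum ≈ 2.4120 → 2.412 bits.

2.412 bits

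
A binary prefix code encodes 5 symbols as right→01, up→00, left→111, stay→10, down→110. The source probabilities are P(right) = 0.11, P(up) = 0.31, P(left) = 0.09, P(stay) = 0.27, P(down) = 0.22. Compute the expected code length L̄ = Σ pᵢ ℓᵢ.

L̄ = Σ pᵢ·ℓᵢ = 0.11·2 + 0.31·2 + 0.09·3 + 0.27·2 + 0.22·3 = 2.31 bits/symbol.

2.31 bits/symbol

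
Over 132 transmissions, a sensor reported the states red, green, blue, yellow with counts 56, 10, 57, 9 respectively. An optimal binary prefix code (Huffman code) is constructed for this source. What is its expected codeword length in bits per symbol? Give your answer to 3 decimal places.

Probabilities are the counts divided by 132.
Repeatedly combine the two least-probable nodes; the expected code length is the sum of the merged weights.
merge 3/44 + 5/66 → 19/132
merge 19/132 + 14/33 → 25/44
merge 19/44 + 25/44 → 1
L = 19/132 + 25/44 + 1 = 113/66 ≈ 1.712 bits/symbol.

1.712 bits/symbol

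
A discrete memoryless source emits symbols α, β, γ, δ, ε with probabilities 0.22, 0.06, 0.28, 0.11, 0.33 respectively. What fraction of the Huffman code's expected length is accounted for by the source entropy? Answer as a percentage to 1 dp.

97.5%

Entropy H = −Σ p log₂ p ≈ 2.1164 bits.
Huffman merges: 3/50+11/100→17/100; 17/100+11/50→39/100; 7/25+33/100→61/100; 39/100+61/100→1. L = 217/100 ≈ 2.1700.
Efficiency = H/L = 2.1164/2.1700 = 97.5%.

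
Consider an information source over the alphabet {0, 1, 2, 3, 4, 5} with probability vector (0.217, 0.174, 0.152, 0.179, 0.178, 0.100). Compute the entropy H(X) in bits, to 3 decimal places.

H = −Σ pᵢ log₂ pᵢ.
−0.217·log₂(0.217) = 0.4783
−0.174·log₂(0.174) = 0.4390
−0.152·log₂(0.152) = 0.4131
−0.179·log₂(0.179) = 0.4443
−0.178·log₂(0.178) = 0.4432
−0.100·log₂(0.100) = 0.3322
Sum ≈ 2.5501 → 2.550 bits.

2.550 bits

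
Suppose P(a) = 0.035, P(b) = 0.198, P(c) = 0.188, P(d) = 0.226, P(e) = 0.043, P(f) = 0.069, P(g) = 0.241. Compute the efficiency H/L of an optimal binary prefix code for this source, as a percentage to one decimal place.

98.7%

Entropy H = −Σ p log₂ p ≈ 2.5262 bits.
Huffman merges: 7/200+43/1000→39/500; 69/1000+39/500→147/1000; 147/1000+47/250→67/200; 99/500+113/500→53/125; 241/1000+67/200→72/125; 53/125+72/125→1. L = 64/25 ≈ 2.5600.
Efficiency = H/L = 2.5262/2.5600 = 98.7%.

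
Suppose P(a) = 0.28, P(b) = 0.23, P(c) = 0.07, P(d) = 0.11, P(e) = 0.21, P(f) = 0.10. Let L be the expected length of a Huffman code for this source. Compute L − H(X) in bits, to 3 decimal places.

Entropy H = −Σ p log₂ p ≈ 2.4257 bits.
Huffman merges: 7/100+1/10→17/100; 11/100+17/100→7/25; 21/100+23/100→11/25; 7/25+7/25→14/25; 11/25+14/25→1. L = 49/20 ≈ 2.4500.
L − H = 2.4500 − 2.4257 = 0.024 bits.

0.024 bits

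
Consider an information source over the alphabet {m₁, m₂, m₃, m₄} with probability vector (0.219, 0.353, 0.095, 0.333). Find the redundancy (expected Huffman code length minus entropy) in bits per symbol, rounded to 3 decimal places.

0.100 bits

Entropy H = −Σ p log₂ p ≈ 1.8610 bits.
Huffman merges: 19/200+219/1000→157/500; 157/500+333/1000→647/1000; 353/1000+647/1000→1. L = 1961/1000 ≈ 1.9610.
L − H = 1.9610 − 1.8610 = 0.100 bits.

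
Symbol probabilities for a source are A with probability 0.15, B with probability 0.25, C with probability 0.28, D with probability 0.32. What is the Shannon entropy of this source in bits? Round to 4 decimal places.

1.9508 bits

H = −Σ pᵢ log₂ pᵢ.
−0.15·log₂(0.15) = 0.4105
−0.25·log₂(0.25) = 0.5000
−0.28·log₂(0.28) = 0.5142
−0.32·log₂(0.32) = 0.5260
Sum ≈ 1.9508 → 1.9508 bits.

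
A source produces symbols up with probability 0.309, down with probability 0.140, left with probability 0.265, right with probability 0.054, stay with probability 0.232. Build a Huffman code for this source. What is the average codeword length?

Repeatedly combine the two least-probable nodes; the expected code length is the sum of the merged weights.
merge 27/500 + 7/50 → 97/500
merge 97/500 + 29/125 → 213/500
merge 53/200 + 309/1000 → 287/500
merge 213/500 + 287/500 → 1
L = 97/500 + 213/500 + 287/500 + 1 = 1097/500 = 2.194 bits/symbol.

2.194 bits/symbol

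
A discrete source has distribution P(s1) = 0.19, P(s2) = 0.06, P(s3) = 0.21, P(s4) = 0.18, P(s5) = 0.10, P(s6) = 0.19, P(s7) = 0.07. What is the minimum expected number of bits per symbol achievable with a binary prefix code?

Repeatedly combine the two least-probable nodes; the expected code length is the sum of the merged weights.
merge 3/50 + 7/100 → 13/100
merge 1/10 + 13/100 → 23/100
merge 9/50 + 19/100 → 37/100
merge 19/100 + 21/100 → 2/5
merge 23/100 + 37/100 → 3/5
merge 2/5 + 3/5 → 1
L = 13/100 + 23/100 + 37/100 + 2/5 + 3/5 + 1 = 273/100 = 2.73 bits/symbol.

2.73 bits/symbol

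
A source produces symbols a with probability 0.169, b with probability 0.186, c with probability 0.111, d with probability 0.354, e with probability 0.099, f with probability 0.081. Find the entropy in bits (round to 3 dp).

H = −Σ pᵢ log₂ pᵢ.
−0.169·log₂(0.169) = 0.4335
−0.186·log₂(0.186) = 0.4514
−0.111·log₂(0.111) = 0.3520
−0.354·log₂(0.354) = 0.5304
−0.099·log₂(0.099) = 0.3303
−0.081·log₂(0.081) = 0.2937
Sum ≈ 2.3912 → 2.391 bits.

2.391 bits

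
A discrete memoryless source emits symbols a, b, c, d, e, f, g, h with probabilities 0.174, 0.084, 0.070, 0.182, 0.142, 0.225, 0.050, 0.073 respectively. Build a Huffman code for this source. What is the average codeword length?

2.87 bits/symbol

Repeatedly combine the two least-probable nodes; the expected code length is the sum of the merged weights.
merge 1/20 + 7/100 → 3/25
merge 73/1000 + 21/250 → 157/1000
merge 3/25 + 71/500 → 131/500
merge 157/1000 + 87/500 → 331/1000
merge 91/500 + 9/40 → 407/1000
merge 131/500 + 331/1000 → 593/1000
merge 407/1000 + 593/1000 → 1
L = 3/25 + 157/1000 + 131/500 + 331/1000 + 407/1000 + 593/1000 + 1 = 287/100 = 2.87 bits/symbol.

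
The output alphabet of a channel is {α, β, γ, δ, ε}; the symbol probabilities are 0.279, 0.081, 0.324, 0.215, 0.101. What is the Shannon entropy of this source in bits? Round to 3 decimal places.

H = −Σ pᵢ log₂ pᵢ.
−0.279·log₂(0.279) = 0.5138
−0.081·log₂(0.081) = 0.2937
−0.324·log₂(0.324) = 0.5268
−0.215·log₂(0.215) = 0.4768
−0.101·log₂(0.101) = 0.3341
Sum ≈ 2.1452 → 2.145 bits.

2.145 bits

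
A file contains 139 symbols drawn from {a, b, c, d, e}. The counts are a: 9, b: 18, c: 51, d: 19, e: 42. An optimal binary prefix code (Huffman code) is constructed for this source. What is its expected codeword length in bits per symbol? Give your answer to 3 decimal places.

2.158 bits/symbol

Probabilities are the counts divided by 139.
Repeatedly combine the two least-probable nodes; the expected code length is the sum of the merged weights.
merge 9/139 + 18/139 → 27/139
merge 19/139 + 27/139 → 46/139
merge 42/139 + 46/139 → 88/139
merge 51/139 + 88/139 → 1
L = 27/139 + 46/139 + 88/139 + 1 = 300/139 ≈ 2.158 bits/symbol.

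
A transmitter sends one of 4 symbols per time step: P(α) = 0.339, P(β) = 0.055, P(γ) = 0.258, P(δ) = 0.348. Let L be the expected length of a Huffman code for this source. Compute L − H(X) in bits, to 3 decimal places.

0.172 bits

Entropy H = −Σ p log₂ p ≈ 1.7934 bits.
Huffman merges: 11/200+129/500→313/1000; 313/1000+339/1000→163/250; 87/250+163/250→1. L = 393/200 ≈ 1.9650.
L − H = 1.9650 − 1.7934 = 0.172 bits.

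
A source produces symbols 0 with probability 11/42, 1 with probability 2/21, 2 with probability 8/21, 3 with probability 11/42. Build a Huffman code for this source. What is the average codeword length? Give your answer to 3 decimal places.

1.976 bits/symbol

Repeatedly combine the two least-probable nodes; the expected code length is the sum of the merged weights.
merge 2/21 + 11/42 → 5/14
merge 11/42 + 5/14 → 13/21
merge 8/21 + 13/21 → 1
L = 5/14 + 13/21 + 1 = 83/42 ≈ 1.976 bits/symbol.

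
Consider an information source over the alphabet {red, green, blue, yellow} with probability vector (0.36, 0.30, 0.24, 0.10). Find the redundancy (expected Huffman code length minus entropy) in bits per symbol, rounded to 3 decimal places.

0.102 bits

Entropy H = −Σ p log₂ p ≈ 1.8780 bits.
Huffman merges: 1/10+6/25→17/50; 3/10+17/50→16/25; 9/25+16/25→1. L = 99/50 ≈ 1.9800.
L − H = 1.9800 − 1.8780 = 0.102 bits.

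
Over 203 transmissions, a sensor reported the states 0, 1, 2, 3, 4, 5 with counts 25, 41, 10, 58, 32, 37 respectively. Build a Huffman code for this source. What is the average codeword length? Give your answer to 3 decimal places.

Probabilities are the counts divided by 203.
Repeatedly combine the two least-probable nodes; the expected code length is the sum of the merged weights.
merge 10/203 + 25/203 → 5/29
merge 32/203 + 5/29 → 67/203
merge 37/203 + 41/203 → 78/203
merge 2/7 + 67/203 → 125/203
merge 78/203 + 125/203 → 1
L = 5/29 + 67/203 + 78/203 + 125/203 + 1 = 508/203 ≈ 2.502 bits/symbol.

2.502 bits/symbol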